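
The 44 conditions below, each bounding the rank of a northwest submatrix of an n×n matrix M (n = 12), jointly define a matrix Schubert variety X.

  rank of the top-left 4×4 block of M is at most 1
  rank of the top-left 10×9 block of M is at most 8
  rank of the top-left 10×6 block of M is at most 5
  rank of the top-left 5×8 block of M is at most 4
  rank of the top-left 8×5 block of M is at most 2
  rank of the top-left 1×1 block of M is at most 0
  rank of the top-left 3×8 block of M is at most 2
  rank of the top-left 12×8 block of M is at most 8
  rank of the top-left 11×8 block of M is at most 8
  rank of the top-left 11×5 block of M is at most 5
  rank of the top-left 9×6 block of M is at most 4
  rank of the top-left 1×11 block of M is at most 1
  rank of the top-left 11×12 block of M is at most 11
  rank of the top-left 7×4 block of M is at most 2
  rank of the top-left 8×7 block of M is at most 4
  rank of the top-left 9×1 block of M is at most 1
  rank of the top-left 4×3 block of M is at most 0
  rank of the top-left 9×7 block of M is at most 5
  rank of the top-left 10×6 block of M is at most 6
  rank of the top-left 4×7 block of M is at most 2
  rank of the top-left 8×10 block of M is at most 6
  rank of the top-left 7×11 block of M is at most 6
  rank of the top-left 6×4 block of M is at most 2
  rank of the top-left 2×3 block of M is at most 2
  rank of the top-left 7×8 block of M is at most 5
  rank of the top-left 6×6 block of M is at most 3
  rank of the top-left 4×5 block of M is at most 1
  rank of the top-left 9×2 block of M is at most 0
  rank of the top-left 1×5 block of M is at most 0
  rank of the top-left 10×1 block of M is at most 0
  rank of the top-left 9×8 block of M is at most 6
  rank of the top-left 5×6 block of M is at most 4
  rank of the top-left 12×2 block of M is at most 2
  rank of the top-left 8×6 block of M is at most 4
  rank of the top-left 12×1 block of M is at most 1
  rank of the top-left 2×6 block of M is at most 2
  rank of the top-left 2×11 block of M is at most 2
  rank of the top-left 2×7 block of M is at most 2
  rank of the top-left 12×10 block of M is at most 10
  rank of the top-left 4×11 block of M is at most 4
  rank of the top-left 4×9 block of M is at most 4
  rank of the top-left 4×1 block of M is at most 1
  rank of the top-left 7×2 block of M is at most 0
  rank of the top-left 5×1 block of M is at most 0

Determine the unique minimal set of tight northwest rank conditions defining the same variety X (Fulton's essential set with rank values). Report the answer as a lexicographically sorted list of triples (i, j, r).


Rank table r_w(12×12) implied by the 44 constraints:

  R[1]: 0 | 0 | 0 | 0 | 0 | 1 | 1 | 1 | 1 | 1 | 1 | 1
  R[2]: 0 | 0 | 0 | 1 | 1 | 2 | 2 | 2 | 2 | 2 | 2 | 2
  R[3]: 0 | 0 | 0 | 1 | 1 | 2 | 2 | 2 | 3 | 3 | 3 | 3
  R[4]: 0 | 0 | 0 | 1 | 1 | 2 | 2 | 3 | 4 | 4 | 4 | 4
  R[5]: 0 | 0 | 1 | 2 | 2 | 3 | 3 | 4 | 5 | 5 | 5 | 5
  R[6]: 0 | 0 | 1 | 2 | 2 | 3 | 4 | 5 | 6 | 6 | 6 | 6
  R[7]: 0 | 0 | 1 | 2 | 2 | 3 | 4 | 5 | 6 | 6 | 6 | 7
  R[8]: 0 | 0 | 1 | 2 | 2 | 3 | 4 | 5 | 6 | 6 | 7 | 8
  R[9]: 0 | 0 | 1 | 2 | 3 | 4 | 5 | 6 | 7 | 7 | 8 | 9
  R[10]: 0 | 1 | 2 | 3 | 4 | 5 | 6 | 7 | 8 | 8 | 9 | 10
  R[11]: 1 | 2 | 3 | 4 | 5 | 6 | 7 | 8 | 9 | 9 | 10 | 11
  R[12]: 1 | 2 | 3 | 4 | 5 | 6 | 7 | 8 | 9 | 10 | 11 | 12

hence w(1..12) = (6, 4, 9, 8, 3, 7, 12, 11, 5, 2, 1, 10).

Fulton essential set (10 of the 36 Rothe cells):

[(1, 5, 0), (3, 8, 2), (4, 3, 0), (4, 5, 1), (4, 7, 2), (7, 11, 6), (8, 5, 2), (8, 10, 6), (9, 2, 0), (10, 1, 0)]


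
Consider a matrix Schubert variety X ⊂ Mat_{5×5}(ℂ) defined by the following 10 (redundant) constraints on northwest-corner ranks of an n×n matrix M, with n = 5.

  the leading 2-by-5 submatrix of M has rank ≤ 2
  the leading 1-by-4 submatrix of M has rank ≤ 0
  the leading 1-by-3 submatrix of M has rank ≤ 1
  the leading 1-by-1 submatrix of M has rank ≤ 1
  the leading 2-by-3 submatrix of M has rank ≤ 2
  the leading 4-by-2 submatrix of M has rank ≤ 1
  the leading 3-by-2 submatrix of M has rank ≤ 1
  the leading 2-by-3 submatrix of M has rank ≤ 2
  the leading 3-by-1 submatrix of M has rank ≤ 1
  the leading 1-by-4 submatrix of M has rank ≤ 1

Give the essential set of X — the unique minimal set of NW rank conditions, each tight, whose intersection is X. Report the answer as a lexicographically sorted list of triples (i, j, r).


The tightest implied rank at each (i,j), from the 10 conditions:

  row 1: 0 | 0 | 0 | 0 | 1
  row 2: 1 | 1 | 1 | 1 | 2
  row 3: 1 | 1 | 2 | 2 | 3
  row 4: 1 | 1 | 2 | 3 | 4
  row 5: 1 | 2 | 3 | 4 | 5

reading off 1-entries of Δ²R: w = (5, 1, 3, 4, 2).

|D(w)|=6, |Ess(w)|=2:

[(1, 4, 0), (4, 2, 1)]


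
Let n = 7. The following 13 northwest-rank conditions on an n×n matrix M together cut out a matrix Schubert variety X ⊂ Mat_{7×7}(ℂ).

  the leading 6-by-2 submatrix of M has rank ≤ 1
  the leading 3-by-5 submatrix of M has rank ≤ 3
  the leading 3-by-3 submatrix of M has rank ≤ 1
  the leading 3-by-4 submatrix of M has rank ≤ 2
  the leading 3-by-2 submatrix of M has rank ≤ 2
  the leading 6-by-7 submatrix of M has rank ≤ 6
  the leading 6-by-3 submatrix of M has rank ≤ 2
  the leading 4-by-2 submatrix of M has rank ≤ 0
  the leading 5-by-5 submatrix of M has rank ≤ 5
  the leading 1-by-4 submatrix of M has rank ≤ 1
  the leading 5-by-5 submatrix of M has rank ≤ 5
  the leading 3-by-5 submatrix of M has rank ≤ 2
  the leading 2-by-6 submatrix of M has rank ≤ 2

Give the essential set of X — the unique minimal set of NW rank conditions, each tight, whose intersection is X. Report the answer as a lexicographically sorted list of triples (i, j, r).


Propagating the 13 rank bounds to every northwest block:

  0 0 1 1 1 1 1
  0 0 1 2 2 2 2
  0 0 1 2 2 3 3
  0 0 1 2 3 4 4
  1 1 2 3 4 5 5
  1 1 2 3 4 5 6
  1 2 3 4 5 6 7

second differences of R give the permutation w = (3, 4, 6, 5, 1, 7, 2).

Rothe diagram D(w) (10 cells), 3 SE-corners (essential conditions):

[(3, 5, 2), (4, 2, 0), (6, 2, 1)]


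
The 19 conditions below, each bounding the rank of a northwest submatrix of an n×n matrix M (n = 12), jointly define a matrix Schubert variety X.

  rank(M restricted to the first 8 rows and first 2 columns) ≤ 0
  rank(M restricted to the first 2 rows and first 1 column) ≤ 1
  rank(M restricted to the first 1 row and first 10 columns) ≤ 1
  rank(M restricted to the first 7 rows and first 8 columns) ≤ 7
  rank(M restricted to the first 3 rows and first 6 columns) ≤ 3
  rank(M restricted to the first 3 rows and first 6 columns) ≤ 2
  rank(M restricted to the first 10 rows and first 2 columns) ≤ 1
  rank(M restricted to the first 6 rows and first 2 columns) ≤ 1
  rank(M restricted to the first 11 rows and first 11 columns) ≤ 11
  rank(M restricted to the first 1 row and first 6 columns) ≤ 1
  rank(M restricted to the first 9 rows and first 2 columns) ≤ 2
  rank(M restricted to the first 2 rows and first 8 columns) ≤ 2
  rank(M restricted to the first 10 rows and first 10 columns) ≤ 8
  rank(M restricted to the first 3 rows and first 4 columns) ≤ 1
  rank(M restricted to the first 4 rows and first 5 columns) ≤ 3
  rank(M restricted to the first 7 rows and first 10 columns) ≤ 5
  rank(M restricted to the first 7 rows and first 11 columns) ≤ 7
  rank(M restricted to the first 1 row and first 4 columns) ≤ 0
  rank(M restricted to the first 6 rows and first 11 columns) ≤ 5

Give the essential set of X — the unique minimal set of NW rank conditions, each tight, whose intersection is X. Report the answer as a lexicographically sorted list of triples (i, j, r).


Recovering R(i,j) via the rank-extension bound from the 19 conditions:

  R[1]: 0, 0, 0, 0, 1, 1, 1, 1, 1, 1, 1, 1
  R[2]: 0, 0, 1, 1, 2, 2, 2, 2, 2, 2, 2, 2
  R[3]: 0, 0, 1, 1, 2, 2, 3, 3, 3, 3, 3, 3
  R[4]: 0, 0, 1, 2, 3, 3, 4, 4, 4, 4, 4, 4
  R[5]: 0, 0, 1, 2, 3, 4, 5, 5, 5, 5, 5, 5
  R[6]: 0, 0, 1, 2, 3, 4, 5, 5, 5, 5, 5, 6
  R[7]: 0, 0, 1, 2, 3, 4, 5, 5, 5, 5, 6, 7
  R[8]: 0, 0, 1, 2, 3, 4, 5, 6, 6, 6, 7, 8
  R[9]: 1, 1, 2, 3, 4, 5, 6, 7, 7, 7, 8, 9
  R[10]: 1, 1, 2, 3, 4, 5, 6, 7, 8, 8, 9, 10
  R[11]: 1, 2, 3, 4, 5, 6, 7, 8, 9, 9, 10, 11
  R[12]: 1, 2, 3, 4, 5, 6, 7, 8, 9, 10, 11, 12

the unique w with this rank table is (5, 3, 7, 4, 6, 12, 11, 8, 1, 9, 2, 10).

Fulton essential set (7 of the 28 Rothe cells):

[(1, 4, 0), (3, 4, 1), (3, 6, 2), (6, 11, 5), (7, 10, 5), (8, 2, 0), (10, 2, 1)]


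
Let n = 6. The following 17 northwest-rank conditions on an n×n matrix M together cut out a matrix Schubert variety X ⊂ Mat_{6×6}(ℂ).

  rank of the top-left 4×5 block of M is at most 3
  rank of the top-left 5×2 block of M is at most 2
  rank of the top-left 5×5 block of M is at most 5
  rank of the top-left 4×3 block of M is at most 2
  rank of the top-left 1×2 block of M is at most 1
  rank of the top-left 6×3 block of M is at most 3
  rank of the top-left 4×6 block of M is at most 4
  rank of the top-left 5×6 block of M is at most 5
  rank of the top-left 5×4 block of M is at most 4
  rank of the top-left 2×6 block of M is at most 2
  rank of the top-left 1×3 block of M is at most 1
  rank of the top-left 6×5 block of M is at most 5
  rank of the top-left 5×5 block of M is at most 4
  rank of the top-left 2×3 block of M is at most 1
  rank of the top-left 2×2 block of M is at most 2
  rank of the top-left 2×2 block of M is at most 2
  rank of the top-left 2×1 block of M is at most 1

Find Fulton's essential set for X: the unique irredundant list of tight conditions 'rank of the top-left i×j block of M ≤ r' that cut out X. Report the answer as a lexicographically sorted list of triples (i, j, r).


Rank table r_w(6×6) implied by the 17 constraints:

  i=1: 1  1  1  1  1  1
  i=2: 1  1  1  2  2  2
  i=3: 1  2  2  3  3  3
  i=4: 1  2  2  3  3  4
  i=5: 1  2  3  4  4  5
  i=6: 1  2  3  4  5  6

reading off 1-entries of Δ²R: w = (1, 4, 2, 6, 3, 5).

Rothe diagram D(w) (4 cells), 3 SE-corners (essential conditions):

[(2, 3, 1), (4, 3, 2), (4, 5, 3)]


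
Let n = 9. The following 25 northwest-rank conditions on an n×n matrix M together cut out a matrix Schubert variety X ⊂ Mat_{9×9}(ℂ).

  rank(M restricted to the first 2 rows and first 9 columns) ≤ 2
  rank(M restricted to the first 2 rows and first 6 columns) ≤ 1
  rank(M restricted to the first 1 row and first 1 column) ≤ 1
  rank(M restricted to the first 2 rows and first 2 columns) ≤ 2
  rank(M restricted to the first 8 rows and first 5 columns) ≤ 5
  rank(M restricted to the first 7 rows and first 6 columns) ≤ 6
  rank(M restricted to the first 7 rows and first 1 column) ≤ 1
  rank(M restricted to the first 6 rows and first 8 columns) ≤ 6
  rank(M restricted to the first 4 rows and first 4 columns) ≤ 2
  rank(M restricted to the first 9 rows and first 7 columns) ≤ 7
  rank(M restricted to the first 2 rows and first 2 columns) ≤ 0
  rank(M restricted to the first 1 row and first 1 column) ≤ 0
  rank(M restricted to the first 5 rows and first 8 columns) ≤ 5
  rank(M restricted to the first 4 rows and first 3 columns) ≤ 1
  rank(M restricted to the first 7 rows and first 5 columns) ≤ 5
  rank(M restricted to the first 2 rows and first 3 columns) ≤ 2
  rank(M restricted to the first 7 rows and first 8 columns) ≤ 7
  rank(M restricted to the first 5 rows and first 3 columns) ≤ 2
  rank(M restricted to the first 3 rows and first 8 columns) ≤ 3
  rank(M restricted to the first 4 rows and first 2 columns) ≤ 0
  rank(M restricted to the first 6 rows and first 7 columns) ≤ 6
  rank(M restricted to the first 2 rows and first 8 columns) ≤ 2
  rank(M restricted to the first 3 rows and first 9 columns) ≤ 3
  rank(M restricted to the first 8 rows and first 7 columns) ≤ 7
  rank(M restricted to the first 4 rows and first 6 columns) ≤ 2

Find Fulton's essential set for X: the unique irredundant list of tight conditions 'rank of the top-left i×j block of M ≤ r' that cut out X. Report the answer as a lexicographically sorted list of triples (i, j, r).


The tightest implied rank at each (i,j), from the 25 conditions:

  row 1: 0  0  1  1  1  1  1  1  1
  row 2: 0  0  1  1  1  1  2  2  2
  row 3: 0  0  1  2  2  2  3  3  3
  row 4: 0  0  1  2  2  2  3  4  4
  row 5: 1  1  2  3  3  3  4  5  5
  row 6: 1  2  3  4  4  4  5  6  6
  row 7: 1  2  3  4  5  5  6  7  7
  row 8: 1  2  3  4  5  6  7  8  8
  row 9: 1  2  3  4  5  6  7  8  9

so w = (3, 7, 4, 8, 1, 2, 5, 6, 9).

Fulton essential set (3 of the 13 Rothe cells):

[(2, 6, 1), (4, 2, 0), (4, 6, 2)]


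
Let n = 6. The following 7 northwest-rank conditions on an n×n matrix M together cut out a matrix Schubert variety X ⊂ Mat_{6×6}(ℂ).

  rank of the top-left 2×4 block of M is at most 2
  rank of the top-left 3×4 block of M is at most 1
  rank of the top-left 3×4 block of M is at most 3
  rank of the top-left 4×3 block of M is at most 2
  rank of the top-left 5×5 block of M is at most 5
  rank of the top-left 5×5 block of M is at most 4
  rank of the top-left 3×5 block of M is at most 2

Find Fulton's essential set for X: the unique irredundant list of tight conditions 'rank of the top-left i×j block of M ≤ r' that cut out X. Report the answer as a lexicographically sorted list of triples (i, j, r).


Reconstructing r_w from the 7 given conditions:

  row 1: 1, 1, 1, 1, 1, 1
  row 2: 1, 1, 1, 1, 2, 2
  row 3: 1, 1, 1, 1, 2, 3
  row 4: 1, 2, 2, 2, 3, 4
  row 5: 1, 2, 3, 3, 4, 5
  row 6: 1, 2, 3, 4, 5, 6

hence w(1..6) = (1, 5, 6, 2, 3, 4).

1 SE-corner of the 6-cell Rothe diagram gives Ess(w):

[(3, 4, 1)]


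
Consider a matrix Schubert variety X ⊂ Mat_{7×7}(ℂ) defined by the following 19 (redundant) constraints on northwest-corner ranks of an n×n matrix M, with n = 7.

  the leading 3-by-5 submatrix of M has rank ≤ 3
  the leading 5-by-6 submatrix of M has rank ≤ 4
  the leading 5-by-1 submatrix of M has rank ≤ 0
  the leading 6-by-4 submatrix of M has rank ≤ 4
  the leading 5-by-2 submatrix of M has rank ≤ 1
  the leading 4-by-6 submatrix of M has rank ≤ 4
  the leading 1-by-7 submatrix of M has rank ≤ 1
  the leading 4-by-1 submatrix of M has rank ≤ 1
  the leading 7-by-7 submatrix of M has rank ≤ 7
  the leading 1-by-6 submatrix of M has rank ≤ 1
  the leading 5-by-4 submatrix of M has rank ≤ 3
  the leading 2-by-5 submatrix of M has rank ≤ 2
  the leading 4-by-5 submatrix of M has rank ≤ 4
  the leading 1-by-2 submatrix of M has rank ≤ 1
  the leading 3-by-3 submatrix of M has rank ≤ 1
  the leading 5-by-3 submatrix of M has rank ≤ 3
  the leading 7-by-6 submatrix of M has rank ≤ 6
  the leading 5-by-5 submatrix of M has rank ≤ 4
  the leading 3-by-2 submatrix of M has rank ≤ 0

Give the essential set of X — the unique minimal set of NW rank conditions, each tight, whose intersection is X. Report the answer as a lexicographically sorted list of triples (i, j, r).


Computing R[i][j] = min implied NW-rank bound (n=7, 19 conditions):

  row 1: 0  0  1  1  1  1  1
  row 2: 0  0  1  2  2  2  2
  row 3: 0  0  1  2  3  3  3
  row 4: 0  1  2  3  4  4  4
  row 5: 0  1  2  3  4  4  5
  row 6: 1  2  3  4  5  5  6
  row 7: 1  2  3  4  5  6  7

giving w = (3, 4, 5, 2, 7, 1, 6) via Δ²R.

ℓ(w)=9; the 3 essential cells (i,j,r):

[(3, 2, 0), (5, 1, 0), (5, 6, 4)]


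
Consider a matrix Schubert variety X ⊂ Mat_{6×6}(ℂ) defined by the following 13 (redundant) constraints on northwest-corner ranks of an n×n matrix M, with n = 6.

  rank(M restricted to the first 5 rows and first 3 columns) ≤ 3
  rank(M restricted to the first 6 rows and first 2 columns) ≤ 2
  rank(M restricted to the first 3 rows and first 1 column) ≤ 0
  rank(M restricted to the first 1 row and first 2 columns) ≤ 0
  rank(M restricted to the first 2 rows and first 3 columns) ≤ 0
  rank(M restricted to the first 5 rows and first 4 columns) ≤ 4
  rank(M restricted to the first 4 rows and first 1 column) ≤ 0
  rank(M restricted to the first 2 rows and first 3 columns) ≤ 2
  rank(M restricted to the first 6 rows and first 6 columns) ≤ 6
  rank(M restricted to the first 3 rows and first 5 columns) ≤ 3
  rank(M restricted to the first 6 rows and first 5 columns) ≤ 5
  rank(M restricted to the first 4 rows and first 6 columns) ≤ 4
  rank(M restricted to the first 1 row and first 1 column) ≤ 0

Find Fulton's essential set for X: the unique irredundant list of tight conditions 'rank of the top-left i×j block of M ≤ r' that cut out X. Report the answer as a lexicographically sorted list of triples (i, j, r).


Reconstructing r_w from the 13 given conditions:

  R[1]: 0  0  0  1  1  1
  R[2]: 0  0  0  1  2  2
  R[3]: 0  1  1  2  3  3
  R[4]: 0  1  2  3  4  4
  R[5]: 1  2  3  4  5  5
  R[6]: 1  2  3  4  5  6

hence w(1..6) = (4, 5, 2, 3, 1, 6).

2 SE-corners of the 8-cell Rothe diagram give Ess(w):

[(2, 3, 0), (4, 1, 0)]


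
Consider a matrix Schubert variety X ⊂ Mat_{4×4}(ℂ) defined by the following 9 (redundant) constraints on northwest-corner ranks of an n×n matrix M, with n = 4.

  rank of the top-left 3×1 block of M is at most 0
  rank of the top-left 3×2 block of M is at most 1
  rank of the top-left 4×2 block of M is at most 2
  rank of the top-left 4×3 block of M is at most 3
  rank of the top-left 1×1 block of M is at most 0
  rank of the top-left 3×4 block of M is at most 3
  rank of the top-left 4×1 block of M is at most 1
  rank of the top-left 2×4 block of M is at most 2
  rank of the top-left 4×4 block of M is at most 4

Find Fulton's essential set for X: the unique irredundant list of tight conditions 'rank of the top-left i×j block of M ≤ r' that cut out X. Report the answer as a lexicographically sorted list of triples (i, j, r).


Rank table r_w(4×4) implied by the 9 constraints:

  i=1: 0 1 1 1
  i=2: 0 1 2 2
  i=3: 0 1 2 3
  i=4: 1 2 3 4

so w = (2, 3, 4, 1).

D(w) has 3 cells with 1 SE-corner; essential set:

[(3, 1, 0)]


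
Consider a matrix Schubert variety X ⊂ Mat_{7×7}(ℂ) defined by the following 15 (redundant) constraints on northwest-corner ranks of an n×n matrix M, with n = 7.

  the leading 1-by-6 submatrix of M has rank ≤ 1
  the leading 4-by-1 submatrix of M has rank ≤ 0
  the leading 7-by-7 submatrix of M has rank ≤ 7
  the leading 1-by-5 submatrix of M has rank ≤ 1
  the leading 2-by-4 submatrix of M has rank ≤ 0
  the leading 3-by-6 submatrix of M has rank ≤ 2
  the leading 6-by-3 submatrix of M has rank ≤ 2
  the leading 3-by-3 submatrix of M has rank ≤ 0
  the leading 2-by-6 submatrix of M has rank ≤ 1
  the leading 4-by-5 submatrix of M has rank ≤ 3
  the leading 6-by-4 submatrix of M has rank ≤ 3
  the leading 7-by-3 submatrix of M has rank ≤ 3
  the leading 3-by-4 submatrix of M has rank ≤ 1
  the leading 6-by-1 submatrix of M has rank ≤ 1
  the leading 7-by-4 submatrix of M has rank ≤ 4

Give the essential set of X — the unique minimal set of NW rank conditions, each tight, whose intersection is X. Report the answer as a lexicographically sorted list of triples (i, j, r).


Propagating the 15 rank bounds to every northwest block:

  0 | 0 | 0 | 0 | 1 | 1 | 1
  0 | 0 | 0 | 0 | 1 | 1 | 2
  0 | 0 | 0 | 1 | 2 | 2 | 3
  0 | 1 | 1 | 2 | 3 | 3 | 4
  1 | 2 | 2 | 3 | 4 | 4 | 5
  1 | 2 | 2 | 3 | 4 | 5 | 6
  1 | 2 | 3 | 4 | 5 | 6 | 7

the unique w with this rank table is (5, 7, 4, 2, 1, 6, 3).

D(w) has 14 cells with 5 SE-corners; essential set:

[(2, 4, 0), (2, 6, 1), (3, 3, 0), (4, 1, 0), (6, 3, 2)]


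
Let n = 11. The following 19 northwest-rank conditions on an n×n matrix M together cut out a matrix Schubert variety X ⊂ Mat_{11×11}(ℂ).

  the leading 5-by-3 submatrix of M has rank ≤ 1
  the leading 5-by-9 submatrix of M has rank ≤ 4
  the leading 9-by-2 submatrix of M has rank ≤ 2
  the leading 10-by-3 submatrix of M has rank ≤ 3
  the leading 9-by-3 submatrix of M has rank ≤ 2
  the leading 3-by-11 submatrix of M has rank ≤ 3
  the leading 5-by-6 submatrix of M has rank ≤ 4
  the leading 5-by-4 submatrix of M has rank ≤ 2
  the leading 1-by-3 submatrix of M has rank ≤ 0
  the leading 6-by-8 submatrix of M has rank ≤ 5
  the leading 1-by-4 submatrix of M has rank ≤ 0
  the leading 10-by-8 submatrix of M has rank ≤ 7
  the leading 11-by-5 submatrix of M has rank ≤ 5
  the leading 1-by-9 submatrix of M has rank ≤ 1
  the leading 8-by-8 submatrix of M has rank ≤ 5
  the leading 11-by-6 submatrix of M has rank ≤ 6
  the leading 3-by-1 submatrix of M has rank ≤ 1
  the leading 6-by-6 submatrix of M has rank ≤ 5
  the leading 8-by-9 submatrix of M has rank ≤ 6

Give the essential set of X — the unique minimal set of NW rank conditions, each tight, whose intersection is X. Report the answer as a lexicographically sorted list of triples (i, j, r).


Computing R[i][j] = min implied NW-rank bound (n=11, 19 conditions):

  R[1]: 0, 0, 0, 0, 1, 1, 1, 1, 1, 1, 1
  R[2]: 1, 1, 1, 1, 2, 2, 2, 2, 2, 2, 2
  R[3]: 1, 1, 1, 2, 3, 3, 3, 3, 3, 3, 3
  R[4]: 1, 1, 1, 2, 3, 4, 4, 4, 4, 4, 4
  R[5]: 1, 1, 1, 2, 3, 4, 4, 4, 4, 5, 5
  R[6]: 1, 2, 2, 3, 4, 5, 5, 5, 5, 6, 6
  R[7]: 1, 2, 2, 3, 4, 5, 5, 5, 6, 7, 7
  R[8]: 1, 2, 2, 3, 4, 5, 5, 5, 6, 7, 8
  R[9]: 1, 2, 2, 3, 4, 5, 6, 6, 7, 8, 9
  R[10]: 1, 2, 3, 4, 5, 6, 7, 7, 8, 9, 10
  R[11]: 1, 2, 3, 4, 5, 6, 7, 8, 9, 10, 11

hence w(1..11) = (5, 1, 4, 6, 10, 2, 9, 11, 7, 3, 8).

ℓ(w)=20; the 5 essential cells (i,j,r):

[(1, 4, 0), (5, 3, 1), (5, 9, 4), (8, 8, 5), (9, 3, 2)]


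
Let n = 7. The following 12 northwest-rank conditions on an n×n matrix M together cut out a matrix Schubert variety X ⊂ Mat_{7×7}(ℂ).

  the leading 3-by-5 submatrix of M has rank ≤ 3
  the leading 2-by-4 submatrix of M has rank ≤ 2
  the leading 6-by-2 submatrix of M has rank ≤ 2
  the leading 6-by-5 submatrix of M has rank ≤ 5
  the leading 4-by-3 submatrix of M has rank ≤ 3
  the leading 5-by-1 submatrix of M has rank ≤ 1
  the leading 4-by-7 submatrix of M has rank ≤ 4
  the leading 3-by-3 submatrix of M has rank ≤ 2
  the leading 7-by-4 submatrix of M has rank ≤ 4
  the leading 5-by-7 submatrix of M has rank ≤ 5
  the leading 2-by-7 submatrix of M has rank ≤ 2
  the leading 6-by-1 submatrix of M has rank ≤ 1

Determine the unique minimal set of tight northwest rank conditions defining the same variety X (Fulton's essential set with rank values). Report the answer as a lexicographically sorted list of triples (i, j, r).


The tightest implied rank at each (i,j), from the 12 conditions:

  i=1: 1  1  1  1  1  1  1
  i=2: 1  2  2  2  2  2  2
  i=3: 1  2  2  3  3  3  3
  i=4: 1  2  3  4  4  4  4
  i=5: 1  2  3  4  5  5  5
  i=6: 1  2  3  4  5  6  6
  i=7: 1  2  3  4  5  6  7

the unique w with this rank table is (1, 2, 4, 3, 5, 6, 7).

|D(w)|=1, |Ess(w)|=1:

[(3, 3, 2)]


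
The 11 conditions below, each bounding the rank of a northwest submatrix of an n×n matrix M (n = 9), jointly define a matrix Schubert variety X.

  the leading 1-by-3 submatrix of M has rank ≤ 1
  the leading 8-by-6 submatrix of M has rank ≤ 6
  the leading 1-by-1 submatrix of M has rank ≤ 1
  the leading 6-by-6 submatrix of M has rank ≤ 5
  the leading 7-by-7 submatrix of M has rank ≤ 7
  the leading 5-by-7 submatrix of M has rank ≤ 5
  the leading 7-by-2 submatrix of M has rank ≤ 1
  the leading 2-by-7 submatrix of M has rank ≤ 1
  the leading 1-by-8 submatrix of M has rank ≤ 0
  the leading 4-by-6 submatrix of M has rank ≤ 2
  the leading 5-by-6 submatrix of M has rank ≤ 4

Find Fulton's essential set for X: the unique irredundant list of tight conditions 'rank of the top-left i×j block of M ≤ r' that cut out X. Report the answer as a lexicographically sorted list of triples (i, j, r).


Reconstructing r_w from the 11 given conditions:

  i=1: 0, 0, 0, 0, 0, 0, 0, 0, 1
  i=2: 1, 1, 1, 1, 1, 1, 1, 1, 2
  i=3: 1, 1, 2, 2, 2, 2, 2, 2, 3
  i=4: 1, 1, 2, 2, 2, 2, 3, 3, 4
  i=5: 1, 1, 2, 3, 3, 3, 4, 4, 5
  i=6: 1, 1, 2, 3, 4, 4, 5, 5, 6
  i=7: 1, 1, 2, 3, 4, 5, 6, 6, 7
  i=8: 1, 2, 3, 4, 5, 6, 7, 7, 8
  i=9: 1, 2, 3, 4, 5, 6, 7, 8, 9

so w = (9, 1, 3, 7, 4, 5, 6, 2, 8).

|D(w)|=16, |Ess(w)|=3:

[(1, 8, 0), (4, 6, 2), (7, 2, 1)]


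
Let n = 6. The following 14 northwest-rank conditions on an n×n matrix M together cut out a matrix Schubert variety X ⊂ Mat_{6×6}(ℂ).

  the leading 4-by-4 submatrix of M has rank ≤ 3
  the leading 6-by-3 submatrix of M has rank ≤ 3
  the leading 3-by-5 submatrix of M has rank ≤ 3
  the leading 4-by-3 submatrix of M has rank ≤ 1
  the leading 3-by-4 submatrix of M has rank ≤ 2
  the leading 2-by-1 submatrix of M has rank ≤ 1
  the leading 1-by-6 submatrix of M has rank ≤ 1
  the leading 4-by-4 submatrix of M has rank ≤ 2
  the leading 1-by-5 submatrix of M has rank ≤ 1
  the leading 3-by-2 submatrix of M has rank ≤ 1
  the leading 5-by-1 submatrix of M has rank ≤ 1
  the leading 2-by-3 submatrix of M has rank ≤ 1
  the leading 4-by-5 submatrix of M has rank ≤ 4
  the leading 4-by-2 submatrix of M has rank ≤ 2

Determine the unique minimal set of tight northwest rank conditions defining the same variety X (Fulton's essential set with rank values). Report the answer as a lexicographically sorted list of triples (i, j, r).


Rank table r_w(6×6) implied by the 14 constraints:

  i=1: 1 1 1 1 1 1
  i=2: 1 1 1 2 2 2
  i=3: 1 1 1 2 3 3
  i=4: 1 1 1 2 3 4
  i=5: 1 2 2 3 4 5
  i=6: 1 2 3 4 5 6

the unique w with this rank table is (1, 4, 5, 6, 2, 3).

ℓ(w)=6; the 1 essential cell (i,j,r):

[(4, 3, 1)]


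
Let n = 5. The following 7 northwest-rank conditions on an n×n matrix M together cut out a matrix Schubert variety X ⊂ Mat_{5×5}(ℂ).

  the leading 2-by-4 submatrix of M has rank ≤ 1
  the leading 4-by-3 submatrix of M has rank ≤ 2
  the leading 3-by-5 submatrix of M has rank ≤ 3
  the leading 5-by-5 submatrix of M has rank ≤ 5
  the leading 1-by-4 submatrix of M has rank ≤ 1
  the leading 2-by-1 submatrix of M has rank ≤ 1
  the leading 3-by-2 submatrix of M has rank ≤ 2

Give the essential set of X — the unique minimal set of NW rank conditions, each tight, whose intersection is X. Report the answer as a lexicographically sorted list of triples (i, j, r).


Computing R[i][j] = min implied NW-rank bound (n=5, 7 conditions):

  row 1: 1, 1, 1, 1, 1
  row 2: 1, 1, 1, 1, 2
  row 3: 1, 2, 2, 2, 3
  row 4: 1, 2, 2, 3, 4
  row 5: 1, 2, 3, 4, 5

the unique w with this rank table is (1, 5, 2, 4, 3).

ℓ(w)=4; the 2 essential cells (i,j,r):

[(2, 4, 1), (4, 3, 2)]


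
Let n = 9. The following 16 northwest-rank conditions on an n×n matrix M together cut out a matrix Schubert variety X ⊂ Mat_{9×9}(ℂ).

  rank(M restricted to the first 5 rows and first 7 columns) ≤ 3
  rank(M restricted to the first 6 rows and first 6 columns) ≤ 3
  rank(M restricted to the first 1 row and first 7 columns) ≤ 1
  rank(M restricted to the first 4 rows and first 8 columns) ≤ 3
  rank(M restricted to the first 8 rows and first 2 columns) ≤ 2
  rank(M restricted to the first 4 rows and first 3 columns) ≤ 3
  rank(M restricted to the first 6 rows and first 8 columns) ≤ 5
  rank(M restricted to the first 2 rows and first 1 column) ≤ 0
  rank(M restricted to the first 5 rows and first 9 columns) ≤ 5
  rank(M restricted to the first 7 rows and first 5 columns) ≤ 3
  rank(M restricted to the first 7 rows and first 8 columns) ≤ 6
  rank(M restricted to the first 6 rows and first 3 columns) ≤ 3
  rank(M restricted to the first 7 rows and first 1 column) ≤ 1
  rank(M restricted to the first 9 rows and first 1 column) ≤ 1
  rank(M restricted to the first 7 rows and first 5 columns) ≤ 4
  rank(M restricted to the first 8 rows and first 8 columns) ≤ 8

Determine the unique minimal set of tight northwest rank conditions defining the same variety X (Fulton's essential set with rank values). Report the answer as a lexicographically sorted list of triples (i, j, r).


Reconstructing r_w from the 16 given conditions:

  i=1: 0, 1, 1, 1, 1, 1, 1, 1, 1
  i=2: 0, 1, 2, 2, 2, 2, 2, 2, 2
  i=3: 1, 2, 3, 3, 3, 3, 3, 3, 3
  i=4: 1, 2, 3, 3, 3, 3, 3, 3, 4
  i=5: 1, 2, 3, 3, 3, 3, 3, 4, 5
  i=6: 1, 2, 3, 3, 3, 3, 4, 5, 6
  i=7: 1, 2, 3, 3, 3, 4, 5, 6, 7
  i=8: 1, 2, 3, 4, 4, 5, 6, 7, 8
  i=9: 1, 2, 3, 4, 5, 6, 7, 8, 9

giving w = (2, 3, 1, 9, 8, 7, 6, 4, 5) via Δ²R.

D(w) has 16 cells with 5 SE-corners; essential set:

[(2, 1, 0), (4, 8, 3), (5, 7, 3), (6, 6, 3), (7, 5, 3)]


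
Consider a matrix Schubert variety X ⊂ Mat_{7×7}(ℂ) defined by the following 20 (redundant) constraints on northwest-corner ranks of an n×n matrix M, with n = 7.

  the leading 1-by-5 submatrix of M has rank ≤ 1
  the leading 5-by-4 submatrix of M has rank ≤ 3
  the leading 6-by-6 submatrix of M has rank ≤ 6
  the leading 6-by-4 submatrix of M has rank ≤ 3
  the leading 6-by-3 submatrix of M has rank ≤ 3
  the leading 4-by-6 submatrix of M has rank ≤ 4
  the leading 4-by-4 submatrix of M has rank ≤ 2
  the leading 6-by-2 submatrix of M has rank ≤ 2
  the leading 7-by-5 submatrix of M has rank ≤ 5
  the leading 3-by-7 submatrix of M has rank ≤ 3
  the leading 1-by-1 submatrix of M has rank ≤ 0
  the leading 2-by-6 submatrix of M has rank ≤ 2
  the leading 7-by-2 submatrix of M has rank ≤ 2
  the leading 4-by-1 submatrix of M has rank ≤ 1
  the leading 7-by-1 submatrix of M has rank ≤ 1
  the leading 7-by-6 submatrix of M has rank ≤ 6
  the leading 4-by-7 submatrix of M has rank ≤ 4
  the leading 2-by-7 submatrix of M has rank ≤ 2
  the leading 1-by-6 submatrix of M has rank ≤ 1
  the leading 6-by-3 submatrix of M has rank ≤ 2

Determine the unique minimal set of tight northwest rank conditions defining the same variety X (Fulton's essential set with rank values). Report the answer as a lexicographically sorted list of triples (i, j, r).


Computing R[i][j] = min implied NW-rank bound (n=7, 20 conditions):

  row 1: 0, 1, 1, 1, 1, 1, 1
  row 2: 1, 2, 2, 2, 2, 2, 2
  row 3: 1, 2, 2, 2, 3, 3, 3
  row 4: 1, 2, 2, 2, 3, 4, 4
  row 5: 1, 2, 2, 3, 4, 5, 5
  row 6: 1, 2, 2, 3, 4, 5, 6
  row 7: 1, 2, 3, 4, 5, 6, 7

the unique w with this rank table is (2, 1, 5, 6, 4, 7, 3).

3 SE-corners of the 7-cell Rothe diagram give Ess(w):

[(1, 1, 0), (4, 4, 2), (6, 3, 2)]


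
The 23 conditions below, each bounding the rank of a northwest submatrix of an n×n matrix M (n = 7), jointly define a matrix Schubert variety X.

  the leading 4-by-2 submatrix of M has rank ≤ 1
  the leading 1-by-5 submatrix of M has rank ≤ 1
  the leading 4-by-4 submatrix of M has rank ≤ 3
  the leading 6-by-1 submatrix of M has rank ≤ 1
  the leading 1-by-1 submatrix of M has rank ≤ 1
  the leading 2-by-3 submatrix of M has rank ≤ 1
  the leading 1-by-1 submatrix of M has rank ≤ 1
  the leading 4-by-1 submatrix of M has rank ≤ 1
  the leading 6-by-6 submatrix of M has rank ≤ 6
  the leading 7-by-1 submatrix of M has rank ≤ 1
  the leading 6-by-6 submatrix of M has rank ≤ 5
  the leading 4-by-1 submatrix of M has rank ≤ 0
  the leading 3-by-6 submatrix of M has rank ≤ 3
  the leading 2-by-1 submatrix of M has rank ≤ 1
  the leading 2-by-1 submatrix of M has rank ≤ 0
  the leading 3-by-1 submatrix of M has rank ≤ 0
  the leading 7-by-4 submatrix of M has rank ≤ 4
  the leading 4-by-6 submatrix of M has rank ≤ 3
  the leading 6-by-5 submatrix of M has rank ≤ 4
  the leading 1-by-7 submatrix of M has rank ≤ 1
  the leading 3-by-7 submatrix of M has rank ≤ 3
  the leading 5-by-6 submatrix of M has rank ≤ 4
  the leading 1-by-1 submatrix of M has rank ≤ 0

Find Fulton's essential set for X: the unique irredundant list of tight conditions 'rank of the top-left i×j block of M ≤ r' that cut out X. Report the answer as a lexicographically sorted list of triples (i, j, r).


Rank table r_w(7×7) implied by the 23 constraints:

  0  1  1  1  1  1  1
  0  1  1  2  2  2  2
  0  1  2  3  3  3  3
  0  1  2  3  3  3  4
  1  2  3  4  4  4  5
  1  2  3  4  4  5  6
  1  2  3  4  5  6  7

second differences of R give the permutation w = (2, 4, 3, 7, 1, 6, 5).

4 SE-corners of the 8-cell Rothe diagram give Ess(w):

[(2, 3, 1), (4, 1, 0), (4, 6, 3), (6, 5, 4)]


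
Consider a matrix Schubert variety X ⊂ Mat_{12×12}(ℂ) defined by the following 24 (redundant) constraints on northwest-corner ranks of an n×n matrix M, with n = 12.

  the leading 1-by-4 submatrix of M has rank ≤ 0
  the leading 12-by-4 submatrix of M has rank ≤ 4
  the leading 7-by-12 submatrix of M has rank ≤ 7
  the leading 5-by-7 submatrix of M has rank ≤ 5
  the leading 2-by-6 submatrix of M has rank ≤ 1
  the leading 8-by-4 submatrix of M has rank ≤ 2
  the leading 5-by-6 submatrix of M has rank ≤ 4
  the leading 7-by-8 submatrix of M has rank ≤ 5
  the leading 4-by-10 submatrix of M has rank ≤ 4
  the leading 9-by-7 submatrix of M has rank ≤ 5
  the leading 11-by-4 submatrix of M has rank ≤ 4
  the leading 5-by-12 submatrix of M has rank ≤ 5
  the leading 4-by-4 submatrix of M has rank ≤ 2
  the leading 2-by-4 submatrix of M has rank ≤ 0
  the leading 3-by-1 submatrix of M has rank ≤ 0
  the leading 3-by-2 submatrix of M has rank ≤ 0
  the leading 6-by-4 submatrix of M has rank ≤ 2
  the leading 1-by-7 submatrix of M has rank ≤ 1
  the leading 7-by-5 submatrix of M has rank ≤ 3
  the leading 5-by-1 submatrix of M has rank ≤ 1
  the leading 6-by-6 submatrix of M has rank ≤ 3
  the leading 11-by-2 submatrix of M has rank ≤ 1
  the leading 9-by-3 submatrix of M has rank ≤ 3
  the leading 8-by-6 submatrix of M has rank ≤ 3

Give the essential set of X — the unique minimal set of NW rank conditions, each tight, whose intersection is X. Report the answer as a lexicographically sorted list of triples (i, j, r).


Recovering R(i,j) via the rank-extension bound from the 24 conditions:

  row 1: 0, 0, 0, 0, 1, 1, 1, 1, 1, 1, 1, 1
  row 2: 0, 0, 0, 0, 1, 1, 2, 2, 2, 2, 2, 2
  row 3: 0, 0, 1, 1, 2, 2, 3, 3, 3, 3, 3, 3
  row 4: 1, 1, 2, 2, 3, 3, 4, 4, 4, 4, 4, 4
  row 5: 1, 1, 2, 2, 3, 3, 4, 5, 5, 5, 5, 5
  row 6: 1, 1, 2, 2, 3, 3, 4, 5, 6, 6, 6, 6
  row 7: 1, 1, 2, 2, 3, 3, 4, 5, 6, 7, 7, 7
  row 8: 1, 1, 2, 2, 3, 3, 4, 5, 6, 7, 8, 8
  row 9: 1, 1, 2, 3, 4, 4, 5, 6, 7, 8, 9, 9
  row 10: 1, 1, 2, 3, 4, 5, 6, 7, 8, 9, 10, 10
  row 11: 1, 1, 2, 3, 4, 5, 6, 7, 8, 9, 10, 11
  row 12: 1, 2, 3, 4, 5, 6, 7, 8, 9, 10, 11, 12

hence w(1..12) = (5, 7, 3, 1, 8, 9, 10, 11, 4, 6, 12, 2).

6 SE-corners of the 26-cell Rothe diagram give Ess(w):

[(2, 4, 0), (2, 6, 1), (3, 2, 0), (8, 4, 2), (8, 6, 3), (11, 2, 1)]


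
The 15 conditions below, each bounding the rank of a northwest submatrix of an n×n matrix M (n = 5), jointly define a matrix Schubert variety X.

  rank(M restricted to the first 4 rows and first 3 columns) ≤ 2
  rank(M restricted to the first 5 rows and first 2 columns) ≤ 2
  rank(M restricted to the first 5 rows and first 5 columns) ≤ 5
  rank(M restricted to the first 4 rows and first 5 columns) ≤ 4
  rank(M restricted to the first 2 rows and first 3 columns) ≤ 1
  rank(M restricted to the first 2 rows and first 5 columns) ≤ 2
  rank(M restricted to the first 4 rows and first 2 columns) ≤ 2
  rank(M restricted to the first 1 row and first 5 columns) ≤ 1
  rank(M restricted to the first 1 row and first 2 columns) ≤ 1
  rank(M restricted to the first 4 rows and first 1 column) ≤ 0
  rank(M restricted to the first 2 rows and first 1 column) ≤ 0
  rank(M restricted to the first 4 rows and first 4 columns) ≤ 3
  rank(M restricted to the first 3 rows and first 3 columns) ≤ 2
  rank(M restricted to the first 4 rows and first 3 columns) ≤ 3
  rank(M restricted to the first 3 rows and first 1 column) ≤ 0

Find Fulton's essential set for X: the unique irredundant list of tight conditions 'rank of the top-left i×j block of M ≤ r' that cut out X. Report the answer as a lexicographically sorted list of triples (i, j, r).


The tightest implied rank at each (i,j), from the 15 conditions:

  i=1: 0 | 1 | 1 | 1 | 1
  i=2: 0 | 1 | 1 | 2 | 2
  i=3: 0 | 1 | 2 | 3 | 3
  i=4: 0 | 1 | 2 | 3 | 4
  i=5: 1 | 2 | 3 | 4 | 5

second differences of R give the permutation w = (2, 4, 3, 5, 1).

Fulton essential set (2 of the 5 Rothe cells):

[(2, 3, 1), (4, 1, 0)]


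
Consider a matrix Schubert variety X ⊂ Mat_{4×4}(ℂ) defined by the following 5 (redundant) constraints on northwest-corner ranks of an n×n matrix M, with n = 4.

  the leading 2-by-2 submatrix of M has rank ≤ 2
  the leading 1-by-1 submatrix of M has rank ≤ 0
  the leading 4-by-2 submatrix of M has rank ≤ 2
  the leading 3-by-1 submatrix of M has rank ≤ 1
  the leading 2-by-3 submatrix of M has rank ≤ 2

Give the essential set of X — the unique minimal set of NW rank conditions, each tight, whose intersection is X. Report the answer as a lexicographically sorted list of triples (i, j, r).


Reconstructing r_w from the 5 given conditions:

  R[1]: 0 | 1 | 1 | 1
  R[2]: 1 | 2 | 2 | 2
  R[3]: 1 | 2 | 3 | 3
  R[4]: 1 | 2 | 3 | 4

second differences of R give the permutation w = (2, 1, 3, 4).

ℓ(w)=1; the 1 essential cell (i,j,r):

[(1, 1, 0)]


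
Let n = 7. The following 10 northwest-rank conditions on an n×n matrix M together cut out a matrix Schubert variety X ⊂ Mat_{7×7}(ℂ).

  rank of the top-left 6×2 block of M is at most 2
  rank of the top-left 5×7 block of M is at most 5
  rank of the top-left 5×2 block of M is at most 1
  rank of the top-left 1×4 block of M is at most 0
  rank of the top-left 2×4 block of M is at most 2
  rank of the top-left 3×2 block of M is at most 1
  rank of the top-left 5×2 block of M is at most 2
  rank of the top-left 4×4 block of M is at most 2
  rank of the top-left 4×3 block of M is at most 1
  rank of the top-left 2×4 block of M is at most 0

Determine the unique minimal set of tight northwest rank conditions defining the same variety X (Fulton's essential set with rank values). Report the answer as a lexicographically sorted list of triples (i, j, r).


Recovering R(i,j) via the rank-extension bound from the 10 conditions:

  i=1: 0 | 0 | 0 | 0 | 1 | 1 | 1
  i=2: 0 | 0 | 0 | 0 | 1 | 2 | 2
  i=3: 1 | 1 | 1 | 1 | 2 | 3 | 3
  i=4: 1 | 1 | 1 | 2 | 3 | 4 | 4
  i=5: 1 | 1 | 2 | 3 | 4 | 5 | 5
  i=6: 1 | 2 | 3 | 4 | 5 | 6 | 6
  i=7: 1 | 2 | 3 | 4 | 5 | 6 | 7

reading off 1-entries of Δ²R: w = (5, 6, 1, 4, 3, 2, 7).

ℓ(w)=11; the 3 essential cells (i,j,r):

[(2, 4, 0), (4, 3, 1), (5, 2, 1)]


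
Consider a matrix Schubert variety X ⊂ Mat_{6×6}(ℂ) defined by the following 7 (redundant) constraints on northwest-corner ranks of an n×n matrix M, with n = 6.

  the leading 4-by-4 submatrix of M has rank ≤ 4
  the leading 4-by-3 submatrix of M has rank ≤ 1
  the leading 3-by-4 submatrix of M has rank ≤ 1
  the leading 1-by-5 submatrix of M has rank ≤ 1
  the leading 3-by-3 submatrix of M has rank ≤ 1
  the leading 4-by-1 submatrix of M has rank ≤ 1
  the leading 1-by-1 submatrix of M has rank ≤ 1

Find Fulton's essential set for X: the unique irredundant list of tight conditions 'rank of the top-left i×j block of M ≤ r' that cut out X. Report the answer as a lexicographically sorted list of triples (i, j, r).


Computing R[i][j] = min implied NW-rank bound (n=6, 7 conditions):

  R[1]: 1, 1, 1, 1, 1, 1
  R[2]: 1, 1, 1, 1, 2, 2
  R[3]: 1, 1, 1, 1, 2, 3
  R[4]: 1, 1, 1, 2, 3, 4
  R[5]: 1, 2, 2, 3, 4, 5
  R[6]: 1, 2, 3, 4, 5, 6

giving w = (1, 5, 6, 4, 2, 3) via Δ²R.

2 SE-corners of the 8-cell Rothe diagram give Ess(w):

[(3, 4, 1), (4, 3, 1)]


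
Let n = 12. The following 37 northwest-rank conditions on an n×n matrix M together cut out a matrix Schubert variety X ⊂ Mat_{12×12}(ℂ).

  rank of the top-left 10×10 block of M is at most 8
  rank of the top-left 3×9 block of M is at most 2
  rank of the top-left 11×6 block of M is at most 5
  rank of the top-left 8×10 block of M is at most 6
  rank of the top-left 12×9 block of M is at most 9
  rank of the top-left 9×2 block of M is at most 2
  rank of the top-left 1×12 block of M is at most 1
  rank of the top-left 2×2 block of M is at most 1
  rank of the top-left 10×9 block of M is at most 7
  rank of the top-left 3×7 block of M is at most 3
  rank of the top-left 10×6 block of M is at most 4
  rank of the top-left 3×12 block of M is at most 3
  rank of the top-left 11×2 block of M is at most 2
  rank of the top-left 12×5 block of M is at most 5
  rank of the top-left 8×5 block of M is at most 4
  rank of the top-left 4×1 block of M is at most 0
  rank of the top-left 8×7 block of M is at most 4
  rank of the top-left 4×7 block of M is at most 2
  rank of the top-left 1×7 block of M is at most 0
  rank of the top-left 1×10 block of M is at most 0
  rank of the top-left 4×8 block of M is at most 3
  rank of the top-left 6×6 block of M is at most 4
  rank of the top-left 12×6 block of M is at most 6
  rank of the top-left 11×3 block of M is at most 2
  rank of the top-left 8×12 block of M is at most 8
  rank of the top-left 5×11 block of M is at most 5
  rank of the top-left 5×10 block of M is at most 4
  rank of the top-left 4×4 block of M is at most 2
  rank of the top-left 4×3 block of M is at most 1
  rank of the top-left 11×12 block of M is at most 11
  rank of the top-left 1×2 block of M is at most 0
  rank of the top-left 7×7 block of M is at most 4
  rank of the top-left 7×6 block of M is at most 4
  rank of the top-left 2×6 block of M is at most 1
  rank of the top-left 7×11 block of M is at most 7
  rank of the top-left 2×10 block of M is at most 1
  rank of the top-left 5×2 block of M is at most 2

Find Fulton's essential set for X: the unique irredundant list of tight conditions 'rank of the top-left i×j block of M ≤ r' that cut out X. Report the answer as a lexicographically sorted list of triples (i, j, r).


Rank table r_w(12×12) implied by the 37 constraints:

  row 1: 0 0 0 0 0 0 0 0 0 0 1 1
  row 2: 0 1 1 1 1 1 1 1 1 1 2 2
  row 3: 0 1 1 2 2 2 2 2 2 2 3 3
  row 4: 0 1 1 2 2 2 2 3 3 3 4 4
  row 5: 1 2 2 3 3 3 3 4 4 4 5 5
  row 6: 1 2 2 3 4 4 4 5 5 5 6 6
  row 7: 1 2 2 3 4 4 4 5 6 6 7 7
  row 8: 1 2 2 3 4 4 4 5 6 6 7 8
  row 9: 1 2 2 3 4 4 5 6 7 7 8 9
  row 10: 1 2 2 3 4 4 5 6 7 8 9 10
  row 11: 1 2 2 3 4 5 6 7 8 9 10 11
  row 12: 1 2 3 4 5 6 7 8 9 10 11 12

so w = (11, 2, 4, 8, 1, 5, 9, 12, 7, 10, 6, 3).

D(w) has 31 cells with 8 SE-corners; essential set:

[(1, 10, 0), (4, 1, 0), (4, 3, 1), (4, 7, 2), (8, 7, 4), (8, 10, 6), (10, 6, 4), (11, 3, 2)]
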